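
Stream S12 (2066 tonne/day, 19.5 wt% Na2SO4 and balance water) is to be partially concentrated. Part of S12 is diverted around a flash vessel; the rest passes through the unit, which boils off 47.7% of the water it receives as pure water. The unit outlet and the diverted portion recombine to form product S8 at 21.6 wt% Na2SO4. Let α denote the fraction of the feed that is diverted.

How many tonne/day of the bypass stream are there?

1543 tonne/day

All 2066×0.195 = 402.87 tonne/day of Na2SO4 reaches S8, so S8 = 402.87/0.216 = 1865.1 tonne/day and vapour = 200.86 tonne/day.
The evaporator receives (1−α)·2066 of feed at 0.805 water and removes 0.477 of that water:
0.477×0.805×(1−α)×2066 = 200.86
(1−α) = 200.86/793.31 = 0.2532;  α = 0.7468.
Bypass flow = 0.7468×2066 = 1542.9 tonne/day.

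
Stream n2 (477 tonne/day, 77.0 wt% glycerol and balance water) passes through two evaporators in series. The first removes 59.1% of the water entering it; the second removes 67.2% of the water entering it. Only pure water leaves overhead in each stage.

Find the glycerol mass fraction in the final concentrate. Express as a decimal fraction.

0.9615

water in feed = 477×0.230 = 109.71 tonne/day.
After stage 1: water left = (1−0.591)×109.71 = 44.871; stream total = 412.16 tonne/day.
After stage 2: water left = (1−0.672)×44.871 = 14.718; final concentrate = 382.01 tonne/day.
glycerol fraction = 367.29/382.01 = 0.9615.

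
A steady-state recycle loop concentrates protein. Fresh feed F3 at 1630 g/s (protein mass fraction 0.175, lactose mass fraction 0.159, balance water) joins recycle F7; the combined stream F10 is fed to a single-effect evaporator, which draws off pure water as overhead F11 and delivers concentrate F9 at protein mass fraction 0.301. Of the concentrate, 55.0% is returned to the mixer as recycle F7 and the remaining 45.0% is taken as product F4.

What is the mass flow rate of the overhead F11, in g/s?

682.3 g/s

Overall protein balance (none leaves overhead): protein in fresh feed = protein in product, i.e. 1630×0.175 = (1−0.550)·F9·0.301.
F9 = 285.25/(0.301×0.450) = 2105.9 g/s.
Recycle F7 = 0.550×2105.9 = 1158.3 g/s.
Combined feed F10 = 1630 + 1158.3 = 2788.3 g/s.
Overhead F11 = F10 − F9 = 2788.3 − 2105.9 = 682.33 g/s.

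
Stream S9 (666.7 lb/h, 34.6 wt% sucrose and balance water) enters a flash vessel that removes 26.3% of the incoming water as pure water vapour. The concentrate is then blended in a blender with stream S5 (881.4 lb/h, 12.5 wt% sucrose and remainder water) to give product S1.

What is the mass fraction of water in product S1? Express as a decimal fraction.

0.7622

Vapour removed = 0.263×0.654×666.7 = 114.67 lb/h; concentrate = 552.03 lb/h.
water reaching the mixer = 321.35 (from concentrate) + 881.4×0.875 = 1092.6 lb/h.
Product flow = 552.03 + 881.4 = 1433.4 lb/h; water fraction = 0.7622.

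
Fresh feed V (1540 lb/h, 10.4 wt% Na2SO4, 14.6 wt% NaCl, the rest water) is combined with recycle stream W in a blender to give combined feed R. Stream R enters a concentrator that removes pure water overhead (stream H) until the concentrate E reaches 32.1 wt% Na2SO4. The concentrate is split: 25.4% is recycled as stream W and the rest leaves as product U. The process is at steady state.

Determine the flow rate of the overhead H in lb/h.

Overall Na2SO4 balance (none leaves overhead): Na2SO4 in fresh feed = Na2SO4 in product, i.e. 1540×0.104 = (1−0.254)·E·0.321.
E = 160.16/(0.321×0.746) = 668.82 lb/h.
Recycle W = 0.254×668.82 = 169.88 lb/h.
Combined feed R = 1540 + 169.88 = 1709.9 lb/h.
Overhead H = R − E = 1709.9 − 668.82 = 1041.1 lb/h.

1041 lb/h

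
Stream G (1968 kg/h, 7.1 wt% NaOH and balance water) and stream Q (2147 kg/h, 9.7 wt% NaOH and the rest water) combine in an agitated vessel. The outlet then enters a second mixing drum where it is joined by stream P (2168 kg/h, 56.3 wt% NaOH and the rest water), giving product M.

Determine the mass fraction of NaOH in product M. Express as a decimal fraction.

Overall, product flow = 6283 kg/h.
NaOH in = 1968×0.071 + 2147×0.097 + 2168×0.563 = 1568.6 kg/h.
NaOH fraction in M = 0.250.

0.250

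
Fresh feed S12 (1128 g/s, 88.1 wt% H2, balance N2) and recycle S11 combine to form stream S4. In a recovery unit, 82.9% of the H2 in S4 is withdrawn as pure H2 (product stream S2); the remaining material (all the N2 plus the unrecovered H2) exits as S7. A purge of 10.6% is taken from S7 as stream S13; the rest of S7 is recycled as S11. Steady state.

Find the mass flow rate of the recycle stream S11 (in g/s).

N2 enters only via S12 and leaves only via the purge: 1128×0.119 = 0.106×(N2 in S7), and the recovery unit passes all N2, so N2 in S4 = N2 in S7 = 1266.3 g/s.
H2 in S4: m_A = 1128×0.881 + (1−0.106)·(1−0.829)·m_A, so m_A = 993.77/0.8471 = 1173.1 g/s.
S7 = (1−0.829)×1173.1 + 1266.3 = 1466.9 g/s.
Recycle S11 = (1−0.106)×1466.9 = 1311.4 g/s.

1311 g/s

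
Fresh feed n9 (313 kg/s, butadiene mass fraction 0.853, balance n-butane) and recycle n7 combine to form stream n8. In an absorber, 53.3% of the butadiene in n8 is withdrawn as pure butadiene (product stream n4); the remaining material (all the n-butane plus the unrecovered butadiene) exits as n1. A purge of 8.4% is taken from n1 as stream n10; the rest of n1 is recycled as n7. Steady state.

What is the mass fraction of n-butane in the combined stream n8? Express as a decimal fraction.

n-butane enters only via n9 and leaves only via the purge: 313×0.147 = 0.084×(n-butane in n1), and the absorber passes all n-butane, so n-butane in n8 = n-butane in n1 = 547.75 kg/s.
butadiene in n8: m_A = 313×0.853 + (1−0.084)·(1−0.533)·m_A, so m_A = 266.99/0.5722 = 466.58 kg/s.
n8 = 466.58 + 547.75 = 1014.3 kg/s.
n-butane fraction in n8 = 547.75/1014.3 = 0.540.

0.540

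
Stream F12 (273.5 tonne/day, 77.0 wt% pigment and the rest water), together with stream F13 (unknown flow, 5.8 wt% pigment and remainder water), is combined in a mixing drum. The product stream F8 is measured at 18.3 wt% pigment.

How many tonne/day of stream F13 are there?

Let F13 be the unknown flow. Total out = 273.5 + F13.
pigment balance: 210.59 + 0.058·F13 = 0.183·(273.5 + F13)
(0.058 − 0.183)·F13 = 0.183×273.5 − 210.59 = -160.54
F13 = -160.54 / -0.125 = 1284.4 tonne/day

1284 tonne/day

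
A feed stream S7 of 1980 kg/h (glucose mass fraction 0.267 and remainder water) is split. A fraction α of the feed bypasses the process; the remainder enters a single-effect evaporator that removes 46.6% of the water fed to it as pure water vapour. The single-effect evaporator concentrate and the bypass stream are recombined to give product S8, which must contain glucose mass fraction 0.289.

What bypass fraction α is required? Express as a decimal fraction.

0.777

All 1980×0.267 = 528.66 kg/h of glucose reaches S8, so S8 = 528.66/0.289 = 1829.3 kg/h and vapour = 150.73 kg/h.
The evaporator receives (1−α)·1980 of feed at 0.733 water and removes 0.466 of that water:
0.466×0.733×(1−α)×1980 = 150.73
(1−α) = 150.73/676.32 = 0.2229;  α = 0.7771.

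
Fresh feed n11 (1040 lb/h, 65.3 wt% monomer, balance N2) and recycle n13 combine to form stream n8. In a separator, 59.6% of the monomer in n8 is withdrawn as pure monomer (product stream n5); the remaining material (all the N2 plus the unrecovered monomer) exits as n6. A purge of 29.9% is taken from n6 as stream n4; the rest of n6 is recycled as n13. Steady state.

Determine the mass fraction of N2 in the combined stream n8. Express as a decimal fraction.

N2 enters only via n11 and leaves only via the purge: 1040×0.347 = 0.299×(N2 in n6), and the separator passes all N2, so N2 in n8 = N2 in n6 = 1207 lb/h.
monomer in n8: m_A = 1040×0.653 + (1−0.299)·(1−0.596)·m_A, so m_A = 679.12/0.7168 = 947.44 lb/h.
n8 = 947.44 + 1207 = 2154.4 lb/h.
N2 fraction in n8 = 1207/2154.4 = 0.5602.

0.5602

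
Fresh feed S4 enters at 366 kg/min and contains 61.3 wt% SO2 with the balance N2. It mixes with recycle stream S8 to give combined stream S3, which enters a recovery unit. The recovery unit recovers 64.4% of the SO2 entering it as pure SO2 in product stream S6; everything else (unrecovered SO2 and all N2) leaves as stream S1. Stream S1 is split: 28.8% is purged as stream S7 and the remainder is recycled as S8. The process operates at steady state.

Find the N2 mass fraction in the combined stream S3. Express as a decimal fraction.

N2 enters only via S4 and leaves only via the purge: 366×0.387 = 0.288×(N2 in S1), and the recovery unit passes all N2, so N2 in S3 = N2 in S1 = 491.81 kg/min.
SO2 in S3: m_A = 366×0.613 + (1−0.288)·(1−0.644)·m_A, so m_A = 224.36/0.7465 = 300.54 kg/min.
S3 = 300.54 + 491.81 = 792.35 kg/min.
N2 fraction in S3 = 491.81/792.35 = 0.621.

0.621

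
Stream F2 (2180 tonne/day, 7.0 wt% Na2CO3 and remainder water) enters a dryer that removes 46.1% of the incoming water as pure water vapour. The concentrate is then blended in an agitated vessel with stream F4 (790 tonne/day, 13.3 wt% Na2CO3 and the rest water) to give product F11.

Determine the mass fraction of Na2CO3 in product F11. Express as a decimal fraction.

Vapour removed = 0.461×0.930×2180 = 934.63 tonne/day; concentrate = 1245.4 tonne/day.
Na2CO3 reaching the mixer = 152.6 (from concentrate) + 790×0.133 = 257.67 tonne/day.
Product flow = 1245.4 + 790 = 2035.4 tonne/day; Na2CO3 fraction = 0.127.

0.127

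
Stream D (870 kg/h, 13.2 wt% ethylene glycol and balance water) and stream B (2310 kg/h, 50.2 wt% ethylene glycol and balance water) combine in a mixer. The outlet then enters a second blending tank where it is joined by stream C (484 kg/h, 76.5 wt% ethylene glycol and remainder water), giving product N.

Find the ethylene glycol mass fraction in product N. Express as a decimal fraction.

0.449

Overall, product flow = 3664 kg/h.
ethylene glycol in = 870×0.132 + 2310×0.502 + 484×0.765 = 1644.7 kg/h.
ethylene glycol fraction in N = 0.449.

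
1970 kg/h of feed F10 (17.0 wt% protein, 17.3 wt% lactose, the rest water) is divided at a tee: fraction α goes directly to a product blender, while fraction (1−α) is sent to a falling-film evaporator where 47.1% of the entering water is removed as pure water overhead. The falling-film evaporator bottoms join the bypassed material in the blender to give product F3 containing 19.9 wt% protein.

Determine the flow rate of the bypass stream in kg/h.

All 1970×0.170 = 334.9 kg/h of protein reaches F3, so F3 = 334.9/0.199 = 1682.9 kg/h and vapour = 287.09 kg/h.
The evaporator receives (1−α)·1970 of feed at 0.657 water and removes 0.471 of that water:
0.471×0.657×(1−α)×1970 = 287.09
(1−α) = 287.09/609.61 = 0.4709;  α = 0.5291.
Bypass flow = 0.5291×1970 = 1042.3 kg/h.

1042 kg/h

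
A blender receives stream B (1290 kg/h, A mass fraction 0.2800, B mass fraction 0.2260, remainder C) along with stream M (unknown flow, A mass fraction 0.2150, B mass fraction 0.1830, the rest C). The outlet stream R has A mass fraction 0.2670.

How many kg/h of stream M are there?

Let M be the unknown flow. Total out = 1290 + M.
A balance: 361.2 + 0.215·M = 0.267·(1290 + M)
(0.215 − 0.267)·M = 0.267×1290 − 361.2 = -16.77
M = -16.77 / -0.052 = 322.5 kg/h

322.5 kg/h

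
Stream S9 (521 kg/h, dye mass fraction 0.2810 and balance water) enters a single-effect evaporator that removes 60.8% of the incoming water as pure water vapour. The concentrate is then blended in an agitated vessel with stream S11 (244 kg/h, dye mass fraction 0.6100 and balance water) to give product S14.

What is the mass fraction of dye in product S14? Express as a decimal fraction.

0.5495

Vapour removed = 0.608×0.719×521 = 227.76 kg/h; concentrate = 293.24 kg/h.
dye reaching the mixer = 146.4 (from concentrate) + 244×0.610 = 295.24 kg/h.
Product flow = 293.24 + 244 = 537.24 kg/h; dye fraction = 0.5495.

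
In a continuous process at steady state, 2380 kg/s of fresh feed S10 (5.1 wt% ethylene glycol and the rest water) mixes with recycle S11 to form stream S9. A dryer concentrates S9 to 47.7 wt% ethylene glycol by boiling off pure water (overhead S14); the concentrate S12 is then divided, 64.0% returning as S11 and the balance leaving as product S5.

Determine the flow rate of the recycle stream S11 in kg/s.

Overall ethylene glycol balance (none leaves overhead): ethylene glycol in fresh feed = ethylene glycol in product, i.e. 2380×0.051 = (1−0.640)·S12·0.477.
S12 = 121.38/(0.477×0.360) = 706.85 kg/s.
Recycle S11 = 0.640×706.85 = 452.38 kg/s.

452.4 kg/s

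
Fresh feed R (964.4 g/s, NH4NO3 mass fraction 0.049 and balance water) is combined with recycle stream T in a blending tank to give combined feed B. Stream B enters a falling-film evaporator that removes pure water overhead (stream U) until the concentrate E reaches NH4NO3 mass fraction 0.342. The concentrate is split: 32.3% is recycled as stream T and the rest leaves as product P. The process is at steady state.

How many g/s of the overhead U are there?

Overall NH4NO3 balance (none leaves overhead): NH4NO3 in fresh feed = NH4NO3 in product, i.e. 964.4×0.049 = (1−0.323)·E·0.342.
E = 47.256/(0.342×0.677) = 204.1 g/s.
Recycle T = 0.323×204.1 = 65.924 g/s.
Combined feed B = 964.4 + 65.924 = 1030.3 g/s.
Overhead U = B − E = 1030.3 − 204.1 = 826.23 g/s.

826.2 g/s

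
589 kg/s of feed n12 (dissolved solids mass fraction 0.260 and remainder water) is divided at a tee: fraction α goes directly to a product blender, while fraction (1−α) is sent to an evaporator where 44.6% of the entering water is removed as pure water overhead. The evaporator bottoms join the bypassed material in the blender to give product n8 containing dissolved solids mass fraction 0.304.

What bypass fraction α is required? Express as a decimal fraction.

0.561

All 589×0.260 = 153.14 kg/s of dissolved solids reaches n8, so n8 = 153.14/0.304 = 503.75 kg/s and vapour = 85.25 kg/s.
The evaporator receives (1−α)·589 of feed at 0.740 water and removes 0.446 of that water:
0.446×0.740×(1−α)×589 = 85.25
(1−α) = 85.25/194.39 = 0.4385;  α = 0.5615.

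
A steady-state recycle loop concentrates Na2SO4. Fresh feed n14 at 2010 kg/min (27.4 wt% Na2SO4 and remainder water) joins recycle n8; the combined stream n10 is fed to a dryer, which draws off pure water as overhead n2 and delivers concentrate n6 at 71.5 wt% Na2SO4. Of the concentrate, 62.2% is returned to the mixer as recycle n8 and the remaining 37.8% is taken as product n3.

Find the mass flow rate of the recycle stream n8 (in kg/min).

Overall Na2SO4 balance (none leaves overhead): Na2SO4 in fresh feed = Na2SO4 in product, i.e. 2010×0.274 = (1−0.622)·n6·0.715.
n6 = 550.74/(0.715×0.378) = 2037.7 kg/min.
Recycle n8 = 0.622×2037.7 = 1267.5 kg/min.

1267 kg/min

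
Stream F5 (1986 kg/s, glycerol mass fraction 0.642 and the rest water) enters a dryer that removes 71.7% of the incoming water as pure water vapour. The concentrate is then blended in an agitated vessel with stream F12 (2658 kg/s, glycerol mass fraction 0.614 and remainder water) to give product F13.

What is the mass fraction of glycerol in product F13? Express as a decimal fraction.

0.703

Vapour removed = 0.717×0.358×1986 = 509.78 kg/s; concentrate = 1476.2 kg/s.
glycerol reaching the mixer = 1275 (from concentrate) + 2658×0.614 = 2907 kg/s.
Product flow = 1476.2 + 2658 = 4134.2 kg/s; glycerol fraction = 0.703.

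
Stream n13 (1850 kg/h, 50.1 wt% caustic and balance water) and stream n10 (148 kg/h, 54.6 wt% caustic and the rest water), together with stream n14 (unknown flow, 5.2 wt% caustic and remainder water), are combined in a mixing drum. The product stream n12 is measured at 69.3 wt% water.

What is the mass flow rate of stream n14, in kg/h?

1546 kg/h

Let n14 be the unknown flow. Total out = 1998 + n14.
water balance: 990.34 + 0.948·n14 = 0.693·(1998 + n14)
(0.948 − 0.693)·n14 = 0.693×1998 − 990.34 = 394.27
n14 = 394.27 / 0.255 = 1546.2 kg/h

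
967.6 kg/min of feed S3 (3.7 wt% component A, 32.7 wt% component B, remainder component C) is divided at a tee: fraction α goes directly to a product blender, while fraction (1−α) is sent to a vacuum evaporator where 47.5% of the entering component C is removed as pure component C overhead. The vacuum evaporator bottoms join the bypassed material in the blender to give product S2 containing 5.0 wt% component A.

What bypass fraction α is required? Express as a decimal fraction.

0.139

All 967.6×0.037 = 35.801 kg/min of component A reaches S2, so S2 = 35.801/0.050 = 716.02 kg/min and vapour = 251.58 kg/min.
The evaporator receives (1−α)·967.6 of feed at 0.636 component C and removes 0.475 of that component C:
0.475×0.636×(1−α)×967.6 = 251.58
(1−α) = 251.58/292.31 = 0.8606;  α = 0.1394.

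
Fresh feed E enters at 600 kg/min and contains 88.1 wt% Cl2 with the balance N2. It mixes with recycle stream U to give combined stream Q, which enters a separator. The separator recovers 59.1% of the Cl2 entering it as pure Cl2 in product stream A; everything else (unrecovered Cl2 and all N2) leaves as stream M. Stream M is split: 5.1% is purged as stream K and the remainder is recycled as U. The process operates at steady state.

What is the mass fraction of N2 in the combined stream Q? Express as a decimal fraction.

N2 enters only via E and leaves only via the purge: 600×0.119 = 0.051×(N2 in M), and the separator passes all N2, so N2 in Q = N2 in M = 1400 kg/min.
Cl2 in Q: m_A = 600×0.881 + (1−0.051)·(1−0.591)·m_A, so m_A = 528.6/0.6119 = 863.92 kg/min.
Q = 863.92 + 1400 = 2263.9 kg/min.
N2 fraction in Q = 1400/2263.9 = 0.618.

0.618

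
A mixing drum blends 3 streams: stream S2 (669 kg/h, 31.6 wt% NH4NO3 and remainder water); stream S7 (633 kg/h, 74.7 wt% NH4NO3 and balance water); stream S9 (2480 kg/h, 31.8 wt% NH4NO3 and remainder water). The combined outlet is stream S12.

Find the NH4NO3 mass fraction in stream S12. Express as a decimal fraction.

0.389

Total flow out = 669 + 633 + 2480 = 3782 kg/h.
NH4NO3 in = 669×0.316 + 633×0.747 + 2480×0.318 = 1472.9 kg/h.
NH4NO3 mass fraction in S12 = 1472.9/3782 = 0.389.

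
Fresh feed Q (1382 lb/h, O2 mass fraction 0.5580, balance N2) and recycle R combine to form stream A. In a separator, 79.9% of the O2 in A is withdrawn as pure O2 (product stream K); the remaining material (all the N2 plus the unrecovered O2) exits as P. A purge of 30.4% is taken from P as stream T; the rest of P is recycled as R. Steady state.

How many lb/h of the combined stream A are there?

N2 enters only via Q and leaves only via the purge: 1382×0.442 = 0.304×(N2 in P), and the separator passes all N2, so N2 in A = N2 in P = 2009.4 lb/h.
O2 in A: m_A = 1382×0.558 + (1−0.304)·(1−0.799)·m_A, so m_A = 771.16/0.8601 = 896.58 lb/h.
A = 896.58 + 2009.4 = 2905.9 lb/h.

2906 lb/h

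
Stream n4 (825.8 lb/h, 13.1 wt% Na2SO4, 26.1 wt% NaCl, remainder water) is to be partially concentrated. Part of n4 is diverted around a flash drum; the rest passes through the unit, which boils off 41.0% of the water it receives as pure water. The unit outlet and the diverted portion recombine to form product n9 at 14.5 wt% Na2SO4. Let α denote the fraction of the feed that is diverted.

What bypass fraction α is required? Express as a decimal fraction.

All 825.8×0.131 = 108.18 lb/h of Na2SO4 reaches n9, so n9 = 108.18/0.145 = 746.07 lb/h and vapour = 79.732 lb/h.
The evaporator receives (1−α)·825.8 of feed at 0.608 water and removes 0.410 of that water:
0.410×0.608×(1−α)×825.8 = 79.732
(1−α) = 79.732/205.86 = 0.3873;  α = 0.6127.

0.613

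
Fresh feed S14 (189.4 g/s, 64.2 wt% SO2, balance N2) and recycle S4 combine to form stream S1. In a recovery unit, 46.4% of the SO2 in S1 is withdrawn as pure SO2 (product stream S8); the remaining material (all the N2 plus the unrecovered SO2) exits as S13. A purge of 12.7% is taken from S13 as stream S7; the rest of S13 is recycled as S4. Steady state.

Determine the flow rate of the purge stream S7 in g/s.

83.36 g/s

N2 enters only via S14 and leaves only via the purge: 189.4×0.358 = 0.127×(N2 in S13), and the recovery unit passes all N2, so N2 in S1 = N2 in S13 = 533.9 g/s.
SO2 in S1: m_A = 189.4×0.642 + (1−0.127)·(1−0.464)·m_A, so m_A = 121.59/0.5321 = 228.53 g/s.
S13 = (1−0.464)×228.53 + 533.9 = 656.39 g/s.
Purge S7 = 0.127×656.39 = 83.362 g/s.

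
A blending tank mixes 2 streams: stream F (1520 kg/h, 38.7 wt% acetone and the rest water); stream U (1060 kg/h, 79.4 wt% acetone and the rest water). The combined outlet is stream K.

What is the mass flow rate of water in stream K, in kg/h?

water out = water in = 1520×0.613 + 1060×0.206 = 1150.1 kg/h.

1150 kg/h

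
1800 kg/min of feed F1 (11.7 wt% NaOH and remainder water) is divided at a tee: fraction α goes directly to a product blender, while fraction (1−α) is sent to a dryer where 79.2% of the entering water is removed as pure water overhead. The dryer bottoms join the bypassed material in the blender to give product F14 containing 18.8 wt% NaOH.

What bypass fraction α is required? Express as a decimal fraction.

0.460

All 1800×0.117 = 210.6 kg/min of NaOH reaches F14, so F14 = 210.6/0.188 = 1120.2 kg/min and vapour = 679.79 kg/min.
The evaporator receives (1−α)·1800 of feed at 0.883 water and removes 0.792 of that water:
0.792×0.883×(1−α)×1800 = 679.79
(1−α) = 679.79/1258.8 = 0.5400;  α = 0.4600.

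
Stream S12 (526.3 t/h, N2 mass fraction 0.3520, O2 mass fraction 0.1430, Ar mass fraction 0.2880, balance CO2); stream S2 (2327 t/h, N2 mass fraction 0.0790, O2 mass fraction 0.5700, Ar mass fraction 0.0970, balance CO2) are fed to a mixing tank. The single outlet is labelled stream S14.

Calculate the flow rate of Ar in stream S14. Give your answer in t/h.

377.3 t/h

Ar out = Ar in = 526.3×0.288 + 2327×0.097 = 377.29 t/h.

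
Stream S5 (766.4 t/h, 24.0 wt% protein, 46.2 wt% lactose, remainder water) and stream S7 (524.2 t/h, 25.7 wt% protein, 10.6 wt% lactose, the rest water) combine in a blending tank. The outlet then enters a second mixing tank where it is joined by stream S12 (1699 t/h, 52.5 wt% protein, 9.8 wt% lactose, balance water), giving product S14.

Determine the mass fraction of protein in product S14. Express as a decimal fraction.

0.405

Overall, product flow = 2989.6 t/h.
protein in = 766.4×0.240 + 524.2×0.257 + 1699×0.525 = 1210.6 t/h.
protein fraction in S14 = 0.405.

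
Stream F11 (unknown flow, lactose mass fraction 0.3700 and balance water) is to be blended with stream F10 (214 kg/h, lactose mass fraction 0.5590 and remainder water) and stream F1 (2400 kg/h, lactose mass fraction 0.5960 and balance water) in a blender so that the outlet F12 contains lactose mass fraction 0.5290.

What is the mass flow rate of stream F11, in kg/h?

1052 kg/h

Let F11 be the unknown flow. Total out = 2614 + F11.
lactose balance: 1550 + 0.370·F11 = 0.529·(2614 + F11)
(0.370 − 0.529)·F11 = 0.529×2614 − 1550 = -167.22
F11 = -167.22 / -0.159 = 1051.7 kg/h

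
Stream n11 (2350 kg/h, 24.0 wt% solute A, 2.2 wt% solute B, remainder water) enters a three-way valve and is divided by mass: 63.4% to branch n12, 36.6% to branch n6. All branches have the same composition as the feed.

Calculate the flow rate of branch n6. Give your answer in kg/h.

860.1 kg/h

Branch n6 flow = 0.366×2350 = 860.1 kg/h.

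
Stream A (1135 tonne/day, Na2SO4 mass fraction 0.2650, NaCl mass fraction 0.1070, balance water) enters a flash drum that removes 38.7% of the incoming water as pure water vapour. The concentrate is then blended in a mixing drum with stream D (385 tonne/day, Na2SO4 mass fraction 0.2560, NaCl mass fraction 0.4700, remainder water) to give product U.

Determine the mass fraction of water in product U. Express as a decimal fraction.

0.4360

Vapour removed = 0.387×0.628×1135 = 275.85 tonne/day; concentrate = 859.15 tonne/day.
water reaching the mixer = 436.93 (from concentrate) + 385×0.274 = 542.42 tonne/day.
Product flow = 859.15 + 385 = 1244.2 tonne/day; water fraction = 0.4360.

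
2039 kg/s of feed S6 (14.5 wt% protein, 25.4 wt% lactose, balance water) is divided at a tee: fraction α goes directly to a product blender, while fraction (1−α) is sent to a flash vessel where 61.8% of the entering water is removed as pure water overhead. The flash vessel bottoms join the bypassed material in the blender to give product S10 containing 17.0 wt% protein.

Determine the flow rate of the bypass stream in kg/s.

All 2039×0.145 = 295.65 kg/s of protein reaches S10, so S10 = 295.65/0.170 = 1739.1 kg/s and vapour = 299.85 kg/s.
The evaporator receives (1−α)·2039 of feed at 0.601 water and removes 0.618 of that water:
0.618×0.601×(1−α)×2039 = 299.85
(1−α) = 299.85/757.32 = 0.3959;  α = 0.6041.
Bypass flow = 0.6041×2039 = 1231.7 kg/s.

1232 kg/s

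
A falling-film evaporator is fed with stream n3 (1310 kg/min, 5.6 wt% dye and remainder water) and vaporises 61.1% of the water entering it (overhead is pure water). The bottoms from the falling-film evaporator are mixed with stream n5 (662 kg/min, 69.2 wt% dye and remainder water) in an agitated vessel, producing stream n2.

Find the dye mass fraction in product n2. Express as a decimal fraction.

0.437

Vapour removed = 0.611×0.944×1310 = 755.59 kg/min; concentrate = 554.41 kg/min.
dye reaching the mixer = 73.36 (from concentrate) + 662×0.692 = 531.46 kg/min.
Product flow = 554.41 + 662 = 1216.4 kg/min; dye fraction = 0.437.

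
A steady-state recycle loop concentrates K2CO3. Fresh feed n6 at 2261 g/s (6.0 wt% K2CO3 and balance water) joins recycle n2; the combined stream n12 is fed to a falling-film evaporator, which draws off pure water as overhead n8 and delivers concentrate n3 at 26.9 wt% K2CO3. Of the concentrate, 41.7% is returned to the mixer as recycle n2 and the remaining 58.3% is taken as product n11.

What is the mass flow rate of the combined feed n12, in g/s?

2622 g/s

Overall K2CO3 balance (none leaves overhead): K2CO3 in fresh feed = K2CO3 in product, i.e. 2261×0.060 = (1−0.417)·n3·0.269.
n3 = 135.66/(0.269×0.583) = 865.03 g/s.
Recycle n2 = 0.417×865.03 = 360.72 g/s.
Combined feed n12 = 2261 + 360.72 = 2621.7 g/s.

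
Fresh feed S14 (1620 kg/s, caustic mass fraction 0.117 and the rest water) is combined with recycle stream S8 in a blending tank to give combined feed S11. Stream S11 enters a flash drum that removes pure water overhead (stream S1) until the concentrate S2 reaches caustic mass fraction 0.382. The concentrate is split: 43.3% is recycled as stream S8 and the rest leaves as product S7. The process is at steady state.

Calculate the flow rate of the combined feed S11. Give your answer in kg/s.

1999 kg/s

Overall caustic balance (none leaves overhead): caustic in fresh feed = caustic in product, i.e. 1620×0.117 = (1−0.433)·S2·0.382.
S2 = 189.54/(0.382×0.567) = 875.09 kg/s.
Recycle S8 = 0.433×875.09 = 378.92 kg/s.
Combined feed S11 = 1620 + 378.92 = 1998.9 kg/s.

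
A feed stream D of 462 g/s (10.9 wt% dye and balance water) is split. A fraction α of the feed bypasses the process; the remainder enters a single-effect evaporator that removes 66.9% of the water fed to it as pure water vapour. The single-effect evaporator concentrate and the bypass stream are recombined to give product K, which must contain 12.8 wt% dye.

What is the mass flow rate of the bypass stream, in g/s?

347 g/s

All 462×0.109 = 50.358 g/s of dye reaches K, so K = 50.358/0.128 = 393.42 g/s and vapour = 68.578 g/s.
The evaporator receives (1−α)·462 of feed at 0.891 water and removes 0.669 of that water:
0.669×0.891×(1−α)×462 = 68.578
(1−α) = 68.578/275.39 = 0.2490;  α = 0.7510.
Bypass flow = 0.7510×462 = 346.95 g/s.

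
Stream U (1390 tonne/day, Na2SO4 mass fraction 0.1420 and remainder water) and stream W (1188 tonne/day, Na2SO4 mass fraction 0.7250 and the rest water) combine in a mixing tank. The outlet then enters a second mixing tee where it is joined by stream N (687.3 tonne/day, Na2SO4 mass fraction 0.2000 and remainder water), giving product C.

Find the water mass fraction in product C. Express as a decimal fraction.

0.6337

Overall, product flow = 3265.3 tonne/day.
water in = 1390×0.858 + 1188×0.275 + 687.3×0.800 = 2069.2 tonne/day.
water fraction in C = 0.6337.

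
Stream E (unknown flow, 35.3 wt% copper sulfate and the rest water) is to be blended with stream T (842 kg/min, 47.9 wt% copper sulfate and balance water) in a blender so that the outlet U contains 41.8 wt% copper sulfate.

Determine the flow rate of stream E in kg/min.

790.2 kg/min

Let E be the unknown flow. Total out = 842 + E.
copper sulfate balance: 403.32 + 0.353·E = 0.418·(842 + E)
(0.353 − 0.418)·E = 0.418×842 − 403.32 = -51.362
E = -51.362 / -0.065 = 790.18 kg/min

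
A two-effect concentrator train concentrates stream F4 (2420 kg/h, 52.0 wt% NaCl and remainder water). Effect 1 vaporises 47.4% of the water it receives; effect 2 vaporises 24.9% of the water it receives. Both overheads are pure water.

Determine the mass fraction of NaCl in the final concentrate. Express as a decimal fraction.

water in feed = 2420×0.480 = 1161.6 kg/h.
After stage 1: water left = (1−0.474)×1161.6 = 611; stream total = 1869.4 kg/h.
After stage 2: water left = (1−0.249)×611 = 458.86; final concentrate = 1717.3 kg/h.
NaCl fraction = 1258.4/1717.3 = 0.733.

0.733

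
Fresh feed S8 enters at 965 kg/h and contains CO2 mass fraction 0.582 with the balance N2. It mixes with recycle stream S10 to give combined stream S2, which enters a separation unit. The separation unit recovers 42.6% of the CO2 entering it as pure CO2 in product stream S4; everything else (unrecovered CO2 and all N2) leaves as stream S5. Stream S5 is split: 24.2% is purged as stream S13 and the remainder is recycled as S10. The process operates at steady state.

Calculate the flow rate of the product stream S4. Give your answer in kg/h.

423.5 kg/h

CO2 in S2: m_A = 965×0.582 + (1−0.242)·(1−0.426)·m_A, so m_A = 561.63/0.5649 = 994.2 kg/h.
Product S4 = 0.426×994.2 = 423.53 kg/h.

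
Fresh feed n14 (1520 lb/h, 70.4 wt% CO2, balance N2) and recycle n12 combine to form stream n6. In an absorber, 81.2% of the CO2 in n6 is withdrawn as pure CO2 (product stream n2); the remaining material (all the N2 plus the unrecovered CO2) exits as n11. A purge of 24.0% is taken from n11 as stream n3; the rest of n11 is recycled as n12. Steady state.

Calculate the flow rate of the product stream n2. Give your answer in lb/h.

CO2 in n6: m_A = 1520×0.704 + (1−0.240)·(1−0.812)·m_A, so m_A = 1070.1/0.8571 = 1248.5 lb/h.
Product n2 = 0.812×1248.5 = 1013.7 lb/h.

1014 lb/h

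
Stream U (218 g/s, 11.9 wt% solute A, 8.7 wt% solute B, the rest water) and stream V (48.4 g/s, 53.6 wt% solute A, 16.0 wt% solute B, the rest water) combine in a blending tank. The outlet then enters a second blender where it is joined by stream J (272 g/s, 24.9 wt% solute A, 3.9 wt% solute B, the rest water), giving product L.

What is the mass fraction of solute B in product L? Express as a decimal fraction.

Overall, product flow = 538.4 g/s.
solute B in = 218×0.087 + 48.4×0.160 + 272×0.039 = 37.318 g/s.
solute B fraction in L = 0.0693.

0.0693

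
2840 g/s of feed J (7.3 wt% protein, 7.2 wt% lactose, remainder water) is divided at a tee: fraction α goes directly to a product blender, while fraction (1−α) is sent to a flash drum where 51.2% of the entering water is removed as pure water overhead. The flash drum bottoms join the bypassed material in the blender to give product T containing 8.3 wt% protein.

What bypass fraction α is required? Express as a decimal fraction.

0.725

All 2840×0.073 = 207.32 g/s of protein reaches T, so T = 207.32/0.083 = 2497.8 g/s and vapour = 342.17 g/s.
The evaporator receives (1−α)·2840 of feed at 0.855 water and removes 0.512 of that water:
0.512×0.855×(1−α)×2840 = 342.17
(1−α) = 342.17/1243.2 = 0.2752;  α = 0.7248.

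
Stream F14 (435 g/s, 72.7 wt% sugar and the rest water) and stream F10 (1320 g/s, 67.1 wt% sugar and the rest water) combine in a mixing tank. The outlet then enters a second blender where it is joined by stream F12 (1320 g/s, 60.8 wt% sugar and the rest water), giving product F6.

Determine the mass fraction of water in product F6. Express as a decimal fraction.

Overall, product flow = 3075 g/s.
water in = 435×0.273 + 1320×0.329 + 1320×0.392 = 1070.5 g/s.
water fraction in F6 = 0.3481.

0.3481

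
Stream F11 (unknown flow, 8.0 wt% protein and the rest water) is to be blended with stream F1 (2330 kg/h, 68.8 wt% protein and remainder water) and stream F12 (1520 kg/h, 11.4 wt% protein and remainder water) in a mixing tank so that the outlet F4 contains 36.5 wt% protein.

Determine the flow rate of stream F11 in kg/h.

1302 kg/h

Let F11 be the unknown flow. Total out = 3850 + F11.
protein balance: 1776.3 + 0.080·F11 = 0.365·(3850 + F11)
(0.080 − 0.365)·F11 = 0.365×3850 − 1776.3 = -371.07
F11 = -371.07 / -0.285 = 1302 kg/h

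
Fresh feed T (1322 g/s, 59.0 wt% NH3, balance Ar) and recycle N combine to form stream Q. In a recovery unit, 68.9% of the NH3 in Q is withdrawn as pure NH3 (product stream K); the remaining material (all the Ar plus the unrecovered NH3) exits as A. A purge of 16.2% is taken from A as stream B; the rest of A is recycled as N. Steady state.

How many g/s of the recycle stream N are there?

3079 g/s

Ar enters only via T and leaves only via the purge: 1322×0.410 = 0.162×(Ar in A), and the recovery unit passes all Ar, so Ar in Q = Ar in A = 3345.8 g/s.
NH3 in Q: m_A = 1322×0.590 + (1−0.162)·(1−0.689)·m_A, so m_A = 779.98/0.7394 = 1054.9 g/s.
A = (1−0.689)×1054.9 + 3345.8 = 3673.9 g/s.
Recycle N = (1−0.162)×3673.9 = 3078.7 g/s.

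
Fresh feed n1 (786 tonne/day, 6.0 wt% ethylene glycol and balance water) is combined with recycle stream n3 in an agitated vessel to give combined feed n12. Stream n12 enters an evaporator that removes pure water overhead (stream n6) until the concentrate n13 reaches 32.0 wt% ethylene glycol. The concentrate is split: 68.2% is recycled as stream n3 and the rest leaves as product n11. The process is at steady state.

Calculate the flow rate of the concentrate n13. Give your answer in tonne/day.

Overall ethylene glycol balance (none leaves overhead): ethylene glycol in fresh feed = ethylene glycol in product, i.e. 786×0.060 = (1−0.682)·n13·0.320.
n13 = 47.16/(0.320×0.318) = 463.44 tonne/day.

463.4 tonne/day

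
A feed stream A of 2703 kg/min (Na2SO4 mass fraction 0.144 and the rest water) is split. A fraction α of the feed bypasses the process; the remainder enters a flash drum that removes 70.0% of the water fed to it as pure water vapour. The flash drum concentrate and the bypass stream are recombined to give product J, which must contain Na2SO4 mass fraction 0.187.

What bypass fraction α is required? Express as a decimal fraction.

0.616

All 2703×0.144 = 389.23 kg/min of Na2SO4 reaches J, so J = 389.23/0.187 = 2081.5 kg/min and vapour = 621.55 kg/min.
The evaporator receives (1−α)·2703 of feed at 0.856 water and removes 0.700 of that water:
0.700×0.856×(1−α)×2703 = 621.55
(1−α) = 621.55/1619.6 = 0.3838;  α = 0.6162.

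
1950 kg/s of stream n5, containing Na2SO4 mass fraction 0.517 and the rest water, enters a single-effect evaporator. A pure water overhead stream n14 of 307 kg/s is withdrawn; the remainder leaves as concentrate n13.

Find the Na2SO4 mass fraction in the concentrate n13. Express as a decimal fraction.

0.614

Na2SO4 is not removed: 1950×0.517 = 1008.1 kg/s of Na2SO4 enters n13.
Concentrate = 1950 − 307 = 1643 kg/s.
Mass fraction = 1008.1/1643 = 0.614.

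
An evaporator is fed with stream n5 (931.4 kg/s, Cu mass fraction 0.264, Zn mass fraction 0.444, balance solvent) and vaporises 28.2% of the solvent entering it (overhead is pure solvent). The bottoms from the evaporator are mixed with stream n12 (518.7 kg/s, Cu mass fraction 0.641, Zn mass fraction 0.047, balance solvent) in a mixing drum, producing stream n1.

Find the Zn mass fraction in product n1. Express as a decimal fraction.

0.319

Vapour removed = 0.282×0.292×931.4 = 76.695 kg/s; concentrate = 854.7 kg/s.
Zn reaching the mixer = 413.54 (from concentrate) + 518.7×0.047 = 437.92 kg/s.
Product flow = 854.7 + 518.7 = 1373.4 kg/s; Zn fraction = 0.319.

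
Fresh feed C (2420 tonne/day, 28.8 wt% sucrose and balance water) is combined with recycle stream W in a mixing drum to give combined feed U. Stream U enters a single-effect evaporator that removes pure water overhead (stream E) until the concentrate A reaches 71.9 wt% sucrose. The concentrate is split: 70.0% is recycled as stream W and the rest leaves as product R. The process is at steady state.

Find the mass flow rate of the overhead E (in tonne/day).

1451 tonne/day

Overall sucrose balance (none leaves overhead): sucrose in fresh feed = sucrose in product, i.e. 2420×0.288 = (1−0.700)·A·0.719.
A = 696.96/(0.719×0.300) = 3231.2 tonne/day.
Recycle W = 0.700×3231.2 = 2261.8 tonne/day.
Combined feed U = 2420 + 2261.8 = 4681.8 tonne/day.
Overhead E = U − A = 4681.8 − 3231.2 = 1450.7 tonne/day.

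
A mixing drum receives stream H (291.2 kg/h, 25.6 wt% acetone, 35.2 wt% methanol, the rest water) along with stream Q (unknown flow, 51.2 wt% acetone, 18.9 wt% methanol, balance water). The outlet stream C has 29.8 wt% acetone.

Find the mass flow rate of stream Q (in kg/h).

Let Q be the unknown flow. Total out = 291.2 + Q.
acetone balance: 74.547 + 0.512·Q = 0.298·(291.2 + Q)
(0.512 − 0.298)·Q = 0.298×291.2 − 74.547 = 12.23
Q = 12.23 / 0.214 = 57.151 kg/h

57.15 kg/h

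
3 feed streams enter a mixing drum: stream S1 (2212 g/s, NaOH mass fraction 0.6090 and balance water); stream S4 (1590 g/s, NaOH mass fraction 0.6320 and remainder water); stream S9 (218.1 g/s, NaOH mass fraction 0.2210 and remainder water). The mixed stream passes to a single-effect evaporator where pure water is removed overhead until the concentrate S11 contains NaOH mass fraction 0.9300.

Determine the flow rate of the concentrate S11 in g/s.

NaOH entering = 2212×0.609 + 1590×0.632 + 218.1×0.221 = 2400.2 g/s.
All NaOH reports to S11, so S11 = 2400.2/0.930 = 2580.8 g/s.

2581 g/s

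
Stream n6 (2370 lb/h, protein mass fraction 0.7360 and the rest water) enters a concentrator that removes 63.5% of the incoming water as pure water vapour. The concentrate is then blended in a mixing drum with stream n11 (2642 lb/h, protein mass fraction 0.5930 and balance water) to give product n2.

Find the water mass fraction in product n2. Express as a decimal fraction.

Vapour removed = 0.635×0.264×2370 = 397.31 lb/h; concentrate = 1972.7 lb/h.
water reaching the mixer = 228.37 (from concentrate) + 2642×0.407 = 1303.7 lb/h.
Product flow = 1972.7 + 2642 = 4614.7 lb/h; water fraction = 0.2825.

0.2825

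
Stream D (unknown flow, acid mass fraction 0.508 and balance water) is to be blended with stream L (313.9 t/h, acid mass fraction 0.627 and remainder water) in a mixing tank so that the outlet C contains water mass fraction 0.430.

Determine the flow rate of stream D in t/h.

288.6 t/h

Let D be the unknown flow. Total out = 313.9 + D.
water balance: 117.08 + 0.492·D = 0.430·(313.9 + D)
(0.492 − 0.430)·D = 0.430×313.9 − 117.08 = 17.892
D = 17.892 / 0.062 = 288.59 t/h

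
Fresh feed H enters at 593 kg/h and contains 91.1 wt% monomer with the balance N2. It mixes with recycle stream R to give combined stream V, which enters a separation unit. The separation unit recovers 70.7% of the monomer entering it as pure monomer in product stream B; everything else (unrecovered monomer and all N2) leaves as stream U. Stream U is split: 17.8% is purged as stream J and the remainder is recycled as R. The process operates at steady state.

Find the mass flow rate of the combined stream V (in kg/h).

1008 kg/h

N2 enters only via H and leaves only via the purge: 593×0.089 = 0.178×(N2 in U), and the separation unit passes all N2, so N2 in V = N2 in U = 296.5 kg/h.
monomer in V: m_A = 593×0.911 + (1−0.178)·(1−0.707)·m_A, so m_A = 540.22/0.7592 = 711.61 kg/h.
V = 711.61 + 296.5 = 1008.1 kg/h.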